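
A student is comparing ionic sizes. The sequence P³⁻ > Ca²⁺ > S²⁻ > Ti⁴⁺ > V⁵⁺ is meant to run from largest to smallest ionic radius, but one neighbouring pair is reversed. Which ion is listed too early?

Ca²⁺

Check each adjacent pair. Ca²⁺ and S²⁻ are reversed: they are isoelectronic (18 e⁻) and Ca has more protons than S (20 vs 16), making Ca²⁺ smaller. No other neighbouring pair contradicts the periodic trends, so Ca²⁺ is the ion listed too early.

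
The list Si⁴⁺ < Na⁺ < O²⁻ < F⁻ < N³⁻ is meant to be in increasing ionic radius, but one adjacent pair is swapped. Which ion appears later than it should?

F⁻

Scanning neighbour by neighbour, only O²⁻/F⁻ violates a trend: they are isoelectronic (10 e⁻) and F has more protons than O (9 vs 8), making F⁻ smaller. That makes F⁻ the one sitting a position late relative to where it belongs.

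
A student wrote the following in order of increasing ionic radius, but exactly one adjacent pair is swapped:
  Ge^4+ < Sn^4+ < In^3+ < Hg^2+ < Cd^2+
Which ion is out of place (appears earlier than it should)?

Hg^2+

Compare adjacent ions: both in group 12 with the same charge; Cd^2+ (period 5) has the smaller radius — yet in this increasing list Hg^2+ sits before Cd^2+. Nothing else is reversed, so Hg^2+ should move one place to the right.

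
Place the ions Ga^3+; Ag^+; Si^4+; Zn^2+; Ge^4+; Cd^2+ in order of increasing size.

Si^4+ < Ge^4+ < Ga^3+ < Zn^2+ < Cd^2+ < Ag^+

Electron counts and nuclear charges: Si^4+ has 10 e⁻ (Z=14), Ge^4+ has 28 e⁻ (Z=32), Ga^3+ has 28 e⁻ (Z=31), Zn^2+ has 28 e⁻ (Z=30), Cd^2+ has 46 e⁻ (Z=48), Ag^+ has 46 e⁻ (Z=47). Si^4+ < Ge^4+ (same group, 1 shell fewer); Ge^4+ < Ga^3+ (both 28 e⁻, Z=32>31); Ga^3+ < Zn^2+ (both 28 e⁻, Z=31>30); Zn^2+ < Cd^2+ (same group, 1 shell fewer); Cd^2+ < Ag^+ (isoelectronic, higher Z=48 is smaller).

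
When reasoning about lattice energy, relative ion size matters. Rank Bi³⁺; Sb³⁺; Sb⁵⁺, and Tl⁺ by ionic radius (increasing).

Sb⁵⁺ has 46 e⁻ (Z=51), Sb³⁺ has 48 e⁻ (Z=51), Bi³⁺ has 80 e⁻ (Z=83), Tl⁺ has 80 e⁻ (Z=81). Sb⁵⁺ < Sb³⁺ (higher charge on the same element); Sb³⁺ < Bi³⁺ (same group, period 5 vs 6); Bi³⁺ < Tl⁺ (both 80 e⁻, Z=83>81).

Sb⁵⁺ < Sb³⁺ < Bi³⁺ < Tl⁺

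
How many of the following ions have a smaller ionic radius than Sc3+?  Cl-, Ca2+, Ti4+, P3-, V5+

2

Each ion has 18 electrons. The ranking follows nuclear charge in reverse — greater Z gives a smaller radius. V5+ (Z=23), Ti4+ (Z=22), Sc3+ (Z=21), Ca2+ (Z=20), Cl- (Z=17), P3- (Z=15).
Placing each against Sc3+: smaller — V5+, Ti4+; larger — Ca2+, Cl-, P3-. Count: 2.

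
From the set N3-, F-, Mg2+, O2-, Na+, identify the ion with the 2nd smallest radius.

Na+

All of these have 10 electrons (isoelectronic). With the same electron cloud, the ion with the most protons pulls it in tightest. Nuclear charges: Mg2+ (Z=12), Na+ (Z=11), F- (Z=9), O2- (Z=8), N3- (Z=7). Highest Z is smallest.
That gives Mg2+ < Na+ < F- < O2- < N3-. From the smallest end, number 2 is Na+.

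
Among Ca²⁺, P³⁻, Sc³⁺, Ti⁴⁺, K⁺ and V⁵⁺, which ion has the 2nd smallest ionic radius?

Ti⁴⁺

Each ion has 18 electrons. The ranking follows nuclear charge in reverse — greater Z gives a smaller radius. V⁵⁺ (Z=23), Ti⁴⁺ (Z=22), Sc³⁺ (Z=21), Ca²⁺ (Z=20), K⁺ (Z=19), P³⁻ (Z=15).
That gives V⁵⁺ < Ti⁴⁺ < Sc³⁺ < Ca²⁺ < K⁺ < P³⁻. From the smallest end, number 2 is Ti⁴⁺.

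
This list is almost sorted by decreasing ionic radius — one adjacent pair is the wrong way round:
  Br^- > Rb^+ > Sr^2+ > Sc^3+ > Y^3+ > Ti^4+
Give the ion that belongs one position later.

Sc^3+

The pair Sc^3+, Y^3+ is the wrong way round — Sc^3+ and Y^3+ are in one column with the same charge; the lighter period-4 ion has one fewer shell and is smaller. All other adjacent pairs agree with periodic trends, so Sc^3+ is the misplaced ion.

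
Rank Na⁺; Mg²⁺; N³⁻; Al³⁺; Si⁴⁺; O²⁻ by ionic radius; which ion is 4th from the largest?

Isoelectronic series (10 e⁻ each). Size is set by nuclear charge: more protons means a smaller ion. Si⁴⁺ (Z=14), Al³⁺ (Z=13), Mg²⁺ (Z=12), Na⁺ (Z=11), O²⁻ (Z=8), N³⁻ (Z=7).
Ordering: Si⁴⁺ < Al³⁺ < Mg²⁺ < Na⁺ < O²⁻ < N³⁻. The 4th largest is Mg²⁺.

Mg²⁺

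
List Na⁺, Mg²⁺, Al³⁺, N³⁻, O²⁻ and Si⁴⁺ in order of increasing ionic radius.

Si⁴⁺ < Al³⁺ < Mg²⁺ < Na⁺ < O²⁻ < N³⁻

Each ion has 10 electrons. The ranking follows nuclear charge in reverse — greater Z gives a smaller radius. Si⁴⁺ (Z=14), Al³⁺ (Z=13), Mg²⁺ (Z=12), Na⁺ (Z=11), O²⁻ (Z=8), N³⁻ (Z=7).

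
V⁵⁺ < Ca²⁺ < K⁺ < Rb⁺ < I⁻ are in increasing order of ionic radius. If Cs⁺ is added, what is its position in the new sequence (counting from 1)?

5

Work out protons and electrons: V⁵⁺: 18 e⁻, Z=23, Ca²⁺: 18 e⁻, Z=20, K⁺: 18 e⁻, Z=19, Rb⁺: 36 e⁻, Z=37, Cs⁺: 54 e⁻, Z=55, I⁻: 54 e⁻, Z=53. V⁵⁺ < Ca²⁺ (both 18 e⁻, Z=23>20); Ca²⁺ < K⁺ (isoelectronic, higher Z=20 is smaller); K⁺ < Rb⁺ (same group, 1 shell fewer); Rb⁺ < Cs⁺ (same group, 1 shell fewer); Cs⁺ < I⁻ (both 54 e⁻, Z=55>53).
The complete sequence is V⁵⁺ < Ca²⁺ < K⁺ < Rb⁺ < Cs⁺ < I⁻. Cs⁺ sits at position 5.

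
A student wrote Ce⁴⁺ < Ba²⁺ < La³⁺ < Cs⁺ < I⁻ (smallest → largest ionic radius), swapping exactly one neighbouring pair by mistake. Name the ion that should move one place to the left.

La³⁺

Compare adjacent ions: they are isoelectronic (54 e⁻) and La has more protons than Ba (57 vs 56), making La³⁺ smaller — yet in this increasing list Ba²⁺ sits before La³⁺. Nothing else is reversed, so La³⁺ should move one place to the left.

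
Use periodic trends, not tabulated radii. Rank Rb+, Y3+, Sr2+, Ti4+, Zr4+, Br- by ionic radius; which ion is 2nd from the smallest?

Zr4+

Tabulating Z and e⁻: Ti4+ (Z=22, 18 e⁻), Zr4+ (Z=40, 36 e⁻), Y3+ (Z=39, 36 e⁻), Sr2+ (Z=38, 36 e⁻), Rb+ (Z=37, 36 e⁻), Br- (Z=35, 36 e⁻). Ti4+ < Zr4+ (same group, 1 shell fewer); Zr4+ < Y3+ (isoelectronic, higher Z=40 is smaller); Y3+ < Sr2+ (both 36 e⁻, Z=39>38); Sr2+ < Rb+ (both 36 e⁻, Z=38>37); Rb+ < Br- (isoelectronic, higher Z=37 is smaller).
That gives Ti4+ < Zr4+ < Y3+ < Sr2+ < Rb+ < Br-. From the smallest end, number 2 is Zr4+.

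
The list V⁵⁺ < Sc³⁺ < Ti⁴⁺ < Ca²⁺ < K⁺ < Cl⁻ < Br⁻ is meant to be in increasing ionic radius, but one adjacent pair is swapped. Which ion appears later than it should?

Compare adjacent ions: Ti⁴⁺ and Sc³⁺ share 18 electrons; the higher nuclear charge on Ti (Z=22) contracts it more, so Ti⁴⁺ < Sc³⁺ — yet in this increasing list Sc³⁺ sits before Ti⁴⁺. Nothing else is reversed, so Ti⁴⁺ should move one place to the left.

Ti⁴⁺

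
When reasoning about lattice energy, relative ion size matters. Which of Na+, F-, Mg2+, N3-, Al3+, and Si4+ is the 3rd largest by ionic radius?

Na+

All of these have 10 electrons (isoelectronic). With the same electron cloud, the ion with the most protons pulls it in tightest. Nuclear charges: Si4+ (Z=14), Al3+ (Z=13), Mg2+ (Z=12), Na+ (Z=11), F- (Z=9), N3- (Z=7). Highest Z is smallest.
Ordering: Si4+ < Al3+ < Mg2+ < Na+ < F- < N3-. The 3rd largest is Na+.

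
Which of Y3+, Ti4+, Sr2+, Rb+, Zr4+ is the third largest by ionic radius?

Y3+

Electron counts and nuclear charges: Ti4+ (Z=22, 18 e⁻), Zr4+ (Z=40, 36 e⁻), Y3+ (Z=39, 36 e⁻), Sr2+ (Z=38, 36 e⁻), Rb+ (Z=37, 36 e⁻). Ti4+ < Zr4+ (same group, 1 shell fewer); Zr4+ < Y3+ (isoelectronic, higher Z=40 is smaller); Y3+ < Sr2+ (isoelectronic, higher Z=39 is smaller); Sr2+ < Rb+ (both 36 e⁻, Z=38>37).
That gives Ti4+ < Zr4+ < Y3+ < Sr2+ < Rb+. From the largest end, number 3 is Y3+.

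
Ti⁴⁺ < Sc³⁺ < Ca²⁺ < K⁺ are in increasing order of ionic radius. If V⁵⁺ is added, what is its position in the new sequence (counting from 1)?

Each ion has 18 electrons. The ranking follows nuclear charge in reverse — greater Z gives a smaller radius. V⁵⁺ (Z=23), Ti⁴⁺ (Z=22), Sc³⁺ (Z=21), Ca²⁺ (Z=20), K⁺ (Z=19).
Putting V⁵⁺ in gives V⁵⁺ < Ti⁴⁺ < Sc³⁺ < Ca²⁺ < K⁺; it lands at slot 1.

1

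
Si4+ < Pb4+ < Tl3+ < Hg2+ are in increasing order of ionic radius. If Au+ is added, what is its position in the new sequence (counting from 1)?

5

Si4+ (Z=14, 10 e⁻), Pb4+ (Z=82, 78 e⁻), Tl3+ (Z=81, 78 e⁻), Hg2+ (Z=80, 78 e⁻), Au+ (Z=79, 78 e⁻). Si4+ < Pb4+ (same group, period 3 vs 6); Pb4+ < Tl3+ (isoelectronic, higher Z=82 is smaller); Tl3+ < Hg2+ (both 78 e⁻, Z=81>80); Hg2+ < Au+ (both 78 e⁻, Z=80>79).
Merged order: Si4+ < Pb4+ < Tl3+ < Hg2+ < Au+ — Au+ is number 5.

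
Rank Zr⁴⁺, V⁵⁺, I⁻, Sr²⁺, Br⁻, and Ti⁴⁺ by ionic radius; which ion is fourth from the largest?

Zr⁴⁺

Electron counts and nuclear charges: V⁵⁺: 18 e⁻, Z=23, Ti⁴⁺: 18 e⁻, Z=22, Zr⁴⁺: 36 e⁻, Z=40, Sr²⁺: 36 e⁻, Z=38, Br⁻: 36 e⁻, Z=35, I⁻: 54 e⁻, Z=53. V⁵⁺ < Ti⁴⁺ (both 18 e⁻, Z=23>22); Ti⁴⁺ < Zr⁴⁺ (same group, period 4 vs 5); Zr⁴⁺ < Sr²⁺ (both 36 e⁻, Z=40>38); Sr²⁺ < Br⁻ (isoelectronic, higher Z=38 is smaller); Br⁻ < I⁻ (same group, period 4 vs 5).
Ordering: V⁵⁺ < Ti⁴⁺ < Zr⁴⁺ < Sr²⁺ < Br⁻ < I⁻. The fourth largest is Zr⁴⁺.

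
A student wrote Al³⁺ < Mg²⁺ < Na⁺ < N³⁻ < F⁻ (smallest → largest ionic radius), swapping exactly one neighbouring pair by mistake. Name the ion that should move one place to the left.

F⁻

The pair N³⁻, F⁻ is the wrong way round — F⁻ and N³⁻ share 10 electrons; the higher nuclear charge on F (Z=9) contracts it more, so F⁻ < N³⁻. All other adjacent pairs agree with periodic trends, so F⁻ is the misplaced ion.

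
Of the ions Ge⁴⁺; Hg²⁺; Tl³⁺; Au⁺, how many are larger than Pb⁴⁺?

Tabulating Z and e⁻: Ge⁴⁺ has 28 e⁻ (Z=32), Pb⁴⁺ has 78 e⁻ (Z=82), Tl³⁺ has 78 e⁻ (Z=81), Hg²⁺ has 78 e⁻ (Z=80), Au⁺ has 78 e⁻ (Z=79). Ge⁴⁺ < Pb⁴⁺ (same group, 2 shells fewer); Pb⁴⁺ < Tl³⁺ (isoelectronic, higher Z=82 is smaller); Tl³⁺ < Hg²⁺ (isoelectronic, higher Z=81 is smaller); Hg²⁺ < Au⁺ (isoelectronic, higher Z=80 is smaller).
Overall: Ge⁴⁺ < Pb⁴⁺ < Tl³⁺ < Hg²⁺ < Au⁺. Pb⁴⁺ has 1 below it and 3 above. So 3 are larger.

3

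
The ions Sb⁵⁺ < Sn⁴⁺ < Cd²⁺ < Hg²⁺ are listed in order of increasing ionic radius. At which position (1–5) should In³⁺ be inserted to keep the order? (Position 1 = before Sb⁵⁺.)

Electron counts and nuclear charges: Sb⁵⁺: 46 e⁻, Z=51, Sn⁴⁺: 46 e⁻, Z=50, In³⁺: 46 e⁻, Z=49, Cd²⁺: 46 e⁻, Z=48, Hg²⁺: 78 e⁻, Z=80. Sb⁵⁺ < Sn⁴⁺ (isoelectronic, higher Z=51 is smaller); Sn⁴⁺ < In³⁺ (isoelectronic, higher Z=50 is smaller); In³⁺ < Cd²⁺ (isoelectronic, higher Z=49 is smaller); Cd²⁺ < Hg²⁺ (same group, 1 shell fewer).
With In³⁺ included the full order is Sb⁵⁺ < Sn⁴⁺ < In³⁺ < Cd²⁺ < Hg²⁺, so it takes position 3.

3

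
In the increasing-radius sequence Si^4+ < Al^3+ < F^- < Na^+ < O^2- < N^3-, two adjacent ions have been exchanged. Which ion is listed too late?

Na^+

Compare adjacent ions: they are isoelectronic (10 e⁻) and Na has more protons than F (11 vs 9), making Na^+ smaller — yet in this increasing list F^- sits before Na^+. Nothing else is reversed, so Na^+ should move one place to the left.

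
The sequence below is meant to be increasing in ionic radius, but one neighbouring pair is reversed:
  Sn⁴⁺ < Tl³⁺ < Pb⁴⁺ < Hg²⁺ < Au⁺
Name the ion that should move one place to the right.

The pair Tl³⁺, Pb⁴⁺ is the wrong way round — Pb⁴⁺ and Tl³⁺ share 78 electrons; the higher nuclear charge on Pb (Z=82) contracts it more, so Pb⁴⁺ < Tl³⁺. All other adjacent pairs agree with periodic trends, so Tl³⁺ is the misplaced ion.

Tl³⁺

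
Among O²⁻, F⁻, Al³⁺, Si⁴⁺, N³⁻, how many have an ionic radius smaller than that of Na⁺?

2

Each ion has 10 electrons. The ranking follows nuclear charge in reverse — greater Z gives a smaller radius. Si⁴⁺ (Z=14), Al³⁺ (Z=13), Na⁺ (Z=11), F⁻ (Z=9), O²⁻ (Z=8), N³⁻ (Z=7).
Placing each against Na⁺: smaller — Si⁴⁺, Al³⁺; larger — F⁻, O²⁻, N³⁻. Count: 2.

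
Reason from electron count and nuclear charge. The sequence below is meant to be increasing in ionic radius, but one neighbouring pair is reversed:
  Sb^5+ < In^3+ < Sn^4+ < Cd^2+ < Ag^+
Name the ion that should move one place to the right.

Compare adjacent ions: both have 46 electrons but Z(Sn)=50 > Z(In)=49, so Sn^4+ should be the smaller of the two — yet in this increasing list In^3+ sits before Sn^4+. Nothing else is reversed, so In^3+ should move one place to the right.

In^3+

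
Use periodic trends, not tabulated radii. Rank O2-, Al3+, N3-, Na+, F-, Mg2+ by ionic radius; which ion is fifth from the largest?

Mg2+

These species are isoelectronic with 10 electrons. The only difference is the number of protons: Al3+ (Z=13), Mg2+ (Z=12), Na+ (Z=11), F- (Z=9), O2- (Z=8), N3- (Z=7). The strongest nuclear pull (Al3+) gives the smallest ion.
That gives Al3+ < Mg2+ < Na+ < F- < O2- < N3-. From the largest end, number 5 is Mg2+.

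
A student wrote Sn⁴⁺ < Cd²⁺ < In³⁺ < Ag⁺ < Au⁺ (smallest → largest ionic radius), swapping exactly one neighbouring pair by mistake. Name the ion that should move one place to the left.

Compare adjacent ions: both have 46 electrons but Z(In)=49 > Z(Cd)=48, so In³⁺ should be the smaller of the two — yet in this increasing list Cd²⁺ sits before In³⁺. Nothing else is reversed, so In³⁺ should move one place to the left.

In³⁺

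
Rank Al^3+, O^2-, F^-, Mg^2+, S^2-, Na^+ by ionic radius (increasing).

Al^3+ has 10 e⁻ (Z=13), Mg^2+ has 10 e⁻ (Z=12), Na^+ has 10 e⁻ (Z=11), F^- has 10 e⁻ (Z=9), O^2- has 10 e⁻ (Z=8), S^2- has 18 e⁻ (Z=16). Al^3+ < Mg^2+ (isoelectronic, higher Z=13 is smaller); Mg^2+ < Na^+ (both 10 e⁻, Z=12>11); Na^+ < F^- (isoelectronic, higher Z=11 is smaller); F^- < O^2- (isoelectronic, higher Z=9 is smaller); O^2- < S^2- (same group, 1 shell fewer).

Al^3+ < Mg^2+ < Na^+ < F^- < O^2- < S^2-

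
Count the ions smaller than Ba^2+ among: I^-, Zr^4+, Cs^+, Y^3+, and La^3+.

3

First list Z and electron count for each: Zr^4+ has 36 e⁻ (Z=40), Y^3+ has 36 e⁻ (Z=39), La^3+ has 54 e⁻ (Z=57), Ba^2+ has 54 e⁻ (Z=56), Cs^+ has 54 e⁻ (Z=55), I^- has 54 e⁻ (Z=53). Zr^4+ < Y^3+ (both 36 e⁻, Z=40>39); Y^3+ < La^3+ (same group, 1 shell fewer); La^3+ < Ba^2+ (both 54 e⁻, Z=57>56); Ba^2+ < Cs^+ (isoelectronic, higher Z=56 is smaller); Cs^+ < I^- (isoelectronic, higher Z=55 is smaller).
Overall: Zr^4+ < Y^3+ < La^3+ < Ba^2+ < Cs^+ < I^-. Ba^2+ has 3 below it and 2 above. Count: 3.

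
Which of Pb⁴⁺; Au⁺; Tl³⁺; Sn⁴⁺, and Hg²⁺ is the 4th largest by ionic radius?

Pb⁴⁺

First list Z and electron count for each: Sn⁴⁺ (Z=50, 46 e⁻), Pb⁴⁺ (Z=82, 78 e⁻), Tl³⁺ (Z=81, 78 e⁻), Hg²⁺ (Z=80, 78 e⁻), Au⁺ (Z=79, 78 e⁻). Sn⁴⁺ < Pb⁴⁺ (same group, 1 shell fewer); Pb⁴⁺ < Tl³⁺ (isoelectronic, higher Z=82 is smaller); Tl³⁺ < Hg²⁺ (both 78 e⁻, Z=81>80); Hg²⁺ < Au⁺ (both 78 e⁻, Z=80>79).
So the order is Sn⁴⁺ < Pb⁴⁺ < Tl³⁺ < Hg²⁺ < Au⁺; the 4th-largest ion is Pb⁴⁺.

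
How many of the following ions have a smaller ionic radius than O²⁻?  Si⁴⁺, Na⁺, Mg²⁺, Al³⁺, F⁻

5

Isoelectronic series (10 e⁻ each). Size is set by nuclear charge: more protons means a smaller ion. Si⁴⁺ (Z=14), Al³⁺ (Z=13), Mg²⁺ (Z=12), Na⁺ (Z=11), F⁻ (Z=9), O²⁻ (Z=8).
Overall: Si⁴⁺ < Al³⁺ < Mg²⁺ < Na⁺ < F⁻ < O²⁻. O²⁻ has 5 below it and 0 above. So 5 are smaller.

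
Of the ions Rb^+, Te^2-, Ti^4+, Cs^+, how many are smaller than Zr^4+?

Tabulating Z and e⁻: Ti^4+: 18 e⁻, Z=22, Zr^4+: 36 e⁻, Z=40, Rb^+: 36 e⁻, Z=37, Cs^+: 54 e⁻, Z=55, Te^2-: 54 e⁻, Z=52. Ti^4+ < Zr^4+ (same group, period 4 vs 5); Zr^4+ < Rb^+ (isoelectronic, higher Z=40 is smaller); Rb^+ < Cs^+ (same group, 1 shell fewer); Cs^+ < Te^2- (isoelectronic, higher Z=55 is smaller).
Overall: Ti^4+ < Zr^4+ < Rb^+ < Cs^+ < Te^2-. Zr^4+ has 1 below it and 3 above. Count: 1.

1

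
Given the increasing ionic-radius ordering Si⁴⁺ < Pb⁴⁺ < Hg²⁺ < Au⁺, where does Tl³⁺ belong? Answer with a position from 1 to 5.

3

Tabulating Z and e⁻: Si⁴⁺: 10 e⁻, Z=14, Pb⁴⁺: 78 e⁻, Z=82, Tl³⁺: 78 e⁻, Z=81, Hg²⁺: 78 e⁻, Z=80, Au⁺: 78 e⁻, Z=79. Si⁴⁺ < Pb⁴⁺ (same group, period 3 vs 6); Pb⁴⁺ < Tl³⁺ (isoelectronic, higher Z=82 is smaller); Tl³⁺ < Hg²⁺ (isoelectronic, higher Z=81 is smaller); Hg²⁺ < Au⁺ (both 78 e⁻, Z=80>79).
Putting Tl³⁺ in gives Si⁴⁺ < Pb⁴⁺ < Tl³⁺ < Hg²⁺ < Au⁺; it lands at slot 3.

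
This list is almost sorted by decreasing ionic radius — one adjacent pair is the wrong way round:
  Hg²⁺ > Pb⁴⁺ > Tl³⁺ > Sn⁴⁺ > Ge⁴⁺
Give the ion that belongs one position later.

Pb⁴⁺

Compare adjacent ions: Pb⁴⁺ and Tl³⁺ share 78 electrons; the higher nuclear charge on Pb (Z=82) contracts it more, so Pb⁴⁺ < Tl³⁺ — yet in this decreasing list Pb⁴⁺ sits before Tl³⁺. Nothing else is reversed, so Pb⁴⁺ should move one place to the right.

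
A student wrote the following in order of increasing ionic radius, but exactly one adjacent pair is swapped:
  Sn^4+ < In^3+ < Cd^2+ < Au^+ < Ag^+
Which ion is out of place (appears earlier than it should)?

Scanning neighbour by neighbour, only Au^+/Ag^+ violates a trend: both in group 11 with the same charge; Ag^+ (period 5) has the smaller radius. That makes Au^+ the one sitting a position early relative to where it belongs.

Au^+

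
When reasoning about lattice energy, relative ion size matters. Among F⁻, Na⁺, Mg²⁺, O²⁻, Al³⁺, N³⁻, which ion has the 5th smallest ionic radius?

O²⁻

Isoelectronic series (10 e⁻ each). Size is set by nuclear charge: more protons means a smaller ion. Al³⁺ (Z=13), Mg²⁺ (Z=12), Na⁺ (Z=11), F⁻ (Z=9), O²⁻ (Z=8), N³⁻ (Z=7).
Full ascending order: Al³⁺ < Mg²⁺ < Na⁺ < F⁻ < O²⁻ < N³⁻. Counting from the smallest, position 5 is O²⁻.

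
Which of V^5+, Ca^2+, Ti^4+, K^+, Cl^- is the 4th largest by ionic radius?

Ti^4+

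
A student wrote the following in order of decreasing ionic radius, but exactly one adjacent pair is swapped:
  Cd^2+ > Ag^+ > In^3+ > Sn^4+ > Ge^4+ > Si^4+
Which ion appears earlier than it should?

Scanning neighbour by neighbour, only Cd^2+/Ag^+ violates a trend: both have 46 electrons but Z(Cd)=48 > Z(Ag)=47, so Cd^2+ should be the smaller of the two. That makes Cd^2+ the one sitting a position early relative to where it belongs.

Cd^2+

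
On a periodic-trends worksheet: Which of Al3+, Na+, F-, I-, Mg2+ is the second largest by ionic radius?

F-

Work out protons and electrons: Al3+ has 10 e⁻ (Z=13), Mg2+ has 10 e⁻ (Z=12), Na+ has 10 e⁻ (Z=11), F- has 10 e⁻ (Z=9), I- has 54 e⁻ (Z=53). Al3+ < Mg2+ (isoelectronic, higher Z=13 is smaller); Mg2+ < Na+ (isoelectronic, higher Z=12 is smaller); Na+ < F- (both 10 e⁻, Z=11>9); F- < I- (same group, 3 shells fewer).
So the order is Al3+ < Mg2+ < Na+ < F- < I-; the 2nd-largest ion is F-.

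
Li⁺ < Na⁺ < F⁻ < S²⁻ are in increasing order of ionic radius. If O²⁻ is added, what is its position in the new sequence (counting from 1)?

4

Electron counts and nuclear charges: Li⁺: 2 e⁻, Z=3, Na⁺: 10 e⁻, Z=11, F⁻: 10 e⁻, Z=9, O²⁻: 10 e⁻, Z=8, S²⁻: 18 e⁻, Z=16. Li⁺ < Na⁺ (same group, period 2 vs 3); Na⁺ < F⁻ (both 10 e⁻, Z=11>9); F⁻ < O²⁻ (both 10 e⁻, Z=9>8); O²⁻ < S²⁻ (same group, 1 shell fewer).
The complete sequence is Li⁺ < Na⁺ < F⁻ < O²⁻ < S²⁻. O²⁻ sits at position 4.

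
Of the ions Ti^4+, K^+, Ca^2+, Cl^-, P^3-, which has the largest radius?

Each ion has 18 electrons. The ranking follows nuclear charge in reverse — greater Z gives a smaller radius. Ti^4+ (Z=22), Ca^2+ (Z=20), K^+ (Z=19), Cl^- (Z=17), P^3- (Z=15).

P^3-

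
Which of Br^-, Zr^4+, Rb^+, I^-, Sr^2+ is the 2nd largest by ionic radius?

Work out protons and electrons: Zr^4+ (Z=40, 36 e⁻), Sr^2+ (Z=38, 36 e⁻), Rb^+ (Z=37, 36 e⁻), Br^- (Z=35, 36 e⁻), I^- (Z=53, 54 e⁻). Zr^4+ < Sr^2+ (both 36 e⁻, Z=40>38); Sr^2+ < Rb^+ (both 36 e⁻, Z=38>37); Rb^+ < Br^- (isoelectronic, higher Z=37 is smaller); Br^- < I^- (same group, period 4 vs 5).
So the order is Zr^4+ < Sr^2+ < Rb^+ < Br^- < I^-; the 2nd-largest ion is Br^-.

Br^-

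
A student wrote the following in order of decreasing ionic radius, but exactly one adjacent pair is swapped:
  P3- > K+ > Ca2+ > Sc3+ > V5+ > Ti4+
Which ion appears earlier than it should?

V5+

Scanning neighbour by neighbour, only V5+/Ti4+ violates a trend: both have 18 electrons but Z(V)=23 > Z(Ti)=22, so V5+ should be the smaller of the two. That makes V5+ the one sitting a position early relative to where it belongs.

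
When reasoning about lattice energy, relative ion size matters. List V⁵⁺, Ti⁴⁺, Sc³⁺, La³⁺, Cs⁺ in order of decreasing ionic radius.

Cs⁺ > La³⁺ > Sc³⁺ > Ti⁴⁺ > V⁵⁺

First list Z and electron count for each: V⁵⁺ has 18 e⁻ (Z=23), Ti⁴⁺ has 18 e⁻ (Z=22), Sc³⁺ has 18 e⁻ (Z=21), La³⁺ has 54 e⁻ (Z=57), Cs⁺ has 54 e⁻ (Z=55). V⁵⁺ < Ti⁴⁺ (both 18 e⁻, Z=23>22); Ti⁴⁺ < Sc³⁺ (both 18 e⁻, Z=22>21); Sc³⁺ < La³⁺ (same group, period 4 vs 6); La³⁺ < Cs⁺ (both 54 e⁻, Z=57>55).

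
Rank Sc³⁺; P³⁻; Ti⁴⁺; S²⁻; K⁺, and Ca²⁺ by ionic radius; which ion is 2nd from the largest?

Isoelectronic series (18 e⁻ each). Size is set by nuclear charge: more protons means a smaller ion. Ti⁴⁺ (Z=22), Sc³⁺ (Z=21), Ca²⁺ (Z=20), K⁺ (Z=19), S²⁻ (Z=16), P³⁻ (Z=15).
Ordering: Ti⁴⁺ < Sc³⁺ < Ca²⁺ < K⁺ < S²⁻ < P³⁻. The 2nd largest is S²⁻.

S²⁻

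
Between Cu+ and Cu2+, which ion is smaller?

For a single element, ionic radius drops as positive charge rises — Cu2+ < Cu+.

Cu2+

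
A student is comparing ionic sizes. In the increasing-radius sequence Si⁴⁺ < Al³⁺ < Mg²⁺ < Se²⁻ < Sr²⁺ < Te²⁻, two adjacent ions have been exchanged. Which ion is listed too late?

Sr²⁺

The pair Se²⁻, Sr²⁺ is the wrong way round — they are isoelectronic (36 e⁻) and Sr has more protons than Se (38 vs 34), making Sr²⁺ smaller. All other adjacent pairs agree with periodic trends, so Sr²⁺ is the misplaced ion.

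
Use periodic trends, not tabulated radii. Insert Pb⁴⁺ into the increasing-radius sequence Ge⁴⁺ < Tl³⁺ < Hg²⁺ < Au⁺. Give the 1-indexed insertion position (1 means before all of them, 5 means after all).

2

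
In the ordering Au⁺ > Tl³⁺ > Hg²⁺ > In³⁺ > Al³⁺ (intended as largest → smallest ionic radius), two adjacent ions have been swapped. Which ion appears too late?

Hg²⁺

Check each adjacent pair. Tl³⁺ and Hg²⁺ are reversed: Tl³⁺ and Hg²⁺ share 78 electrons; the higher nuclear charge on Tl (Z=81) contracts it more, so Tl³⁺ < Hg²⁺. No other neighbouring pair contradicts the periodic trends, so Hg²⁺ is the ion listed too late.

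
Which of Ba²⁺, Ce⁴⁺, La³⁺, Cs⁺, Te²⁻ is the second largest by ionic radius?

All of these have 54 electrons (isoelectronic). With the same electron cloud, the ion with the most protons pulls it in tightest. Nuclear charges: Ce⁴⁺ (Z=58), La³⁺ (Z=57), Ba²⁺ (Z=56), Cs⁺ (Z=55), Te²⁻ (Z=52). Highest Z is smallest.
So the order is Ce⁴⁺ < La³⁺ < Ba²⁺ < Cs⁺ < Te²⁻; the 2nd-largest ion is Cs⁺.

Cs⁺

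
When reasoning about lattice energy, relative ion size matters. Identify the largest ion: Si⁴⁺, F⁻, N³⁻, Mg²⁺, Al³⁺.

Isoelectronic series (10 e⁻ each). Size is set by nuclear charge: more protons means a smaller ion. Si⁴⁺ (Z=14), Al³⁺ (Z=13), Mg²⁺ (Z=12), F⁻ (Z=9), N³⁻ (Z=7).

N³⁻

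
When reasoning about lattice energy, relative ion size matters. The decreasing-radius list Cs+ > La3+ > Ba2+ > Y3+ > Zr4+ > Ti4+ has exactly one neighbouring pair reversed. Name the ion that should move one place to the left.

Ba2+

Check each adjacent pair. La3+ and Ba2+ are reversed: La3+ and Ba2+ share 54 electrons; the higher nuclear charge on La (Z=57) contracts it more, so La3+ < Ba2+. No other neighbouring pair contradicts the periodic trends, so Ba2+ is the ion listed too late.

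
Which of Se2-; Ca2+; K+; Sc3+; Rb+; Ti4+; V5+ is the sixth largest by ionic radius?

Ti4+

Work out protons and electrons: V5+: 18 e⁻, Z=23, Ti4+: 18 e⁻, Z=22, Sc3+: 18 e⁻, Z=21, Ca2+: 18 e⁻, Z=20, K+: 18 e⁻, Z=19, Rb+: 36 e⁻, Z=37, Se2-: 36 e⁻, Z=34. V5+ < Ti4+ (both 18 e⁻, Z=23>22); Ti4+ < Sc3+ (both 18 e⁻, Z=22>21); Sc3+ < Ca2+ (isoelectronic, higher Z=21 is smaller); Ca2+ < K+ (isoelectronic, higher Z=20 is smaller); K+ < Rb+ (same group, period 4 vs 5); Rb+ < Se2- (both 36 e⁻, Z=37>34).
So the order is V5+ < Ti4+ < Sc3+ < Ca2+ < K+ < Rb+ < Se2-; the 6th-largest ion is Ti4+.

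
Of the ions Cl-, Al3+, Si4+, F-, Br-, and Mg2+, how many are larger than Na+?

3

Work out protons and electrons: Si4+: 10 e⁻, Z=14, Al3+: 10 e⁻, Z=13, Mg2+: 10 e⁻, Z=12, Na+: 10 e⁻, Z=11, F-: 10 e⁻, Z=9, Cl-: 18 e⁻, Z=17, Br-: 36 e⁻, Z=35. Si4+ < Al3+ (isoelectronic, higher Z=14 is smaller); Al3+ < Mg2+ (isoelectronic, higher Z=13 is smaller); Mg2+ < Na+ (isoelectronic, higher Z=12 is smaller); Na+ < F- (isoelectronic, higher Z=11 is smaller); F- < Cl- (same group, 1 shell fewer); Cl- < Br- (same group, period 3 vs 4).
Overall: Si4+ < Al3+ < Mg2+ < Na+ < F- < Cl- < Br-. Na+ has 3 below it and 3 above. That's 3.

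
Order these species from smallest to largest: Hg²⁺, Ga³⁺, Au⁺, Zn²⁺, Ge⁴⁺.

Electron counts and nuclear charges: Ge⁴⁺ (Z=32, 28 e⁻), Ga³⁺ (Z=31, 28 e⁻), Zn²⁺ (Z=30, 28 e⁻), Hg²⁺ (Z=80, 78 e⁻), Au⁺ (Z=79, 78 e⁻). Ge⁴⁺ < Ga³⁺ (both 28 e⁻, Z=32>31); Ga³⁺ < Zn²⁺ (isoelectronic, higher Z=31 is smaller); Zn²⁺ < Hg²⁺ (same group, period 4 vs 6); Hg²⁺ < Au⁺ (both 78 e⁻, Z=80>79).

Ge⁴⁺ < Ga³⁺ < Zn²⁺ < Hg²⁺ < Au⁺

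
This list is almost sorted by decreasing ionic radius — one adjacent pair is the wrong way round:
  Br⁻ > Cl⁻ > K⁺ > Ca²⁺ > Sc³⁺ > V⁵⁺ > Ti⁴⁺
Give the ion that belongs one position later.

V⁵⁺

Scanning neighbour by neighbour, only V⁵⁺/Ti⁴⁺ violates a trend: both have 18 electrons but Z(V)=23 > Z(Ti)=22, so V⁵⁺ should be the smaller of the two. That makes V⁵⁺ the one sitting a position early relative to where it belongs.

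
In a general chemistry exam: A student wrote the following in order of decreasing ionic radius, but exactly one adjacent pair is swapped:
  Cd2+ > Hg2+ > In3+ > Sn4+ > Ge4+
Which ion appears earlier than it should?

Cd2+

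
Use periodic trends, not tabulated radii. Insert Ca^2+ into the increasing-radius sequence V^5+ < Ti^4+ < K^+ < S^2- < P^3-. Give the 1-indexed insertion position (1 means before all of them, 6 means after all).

All of these have 18 electrons (isoelectronic). With the same electron cloud, the ion with the most protons pulls it in tightest. Nuclear charges: V^5+ (Z=23), Ti^4+ (Z=22), Ca^2+ (Z=20), K^+ (Z=19), S^2- (Z=16), P^3- (Z=15). Highest Z is smallest.
The complete sequence is V^5+ < Ti^4+ < Ca^2+ < K^+ < S^2- < P^3-. Ca^2+ sits at position 3.

3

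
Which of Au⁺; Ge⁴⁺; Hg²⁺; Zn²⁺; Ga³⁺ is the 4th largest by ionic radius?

Electron counts and nuclear charges: Ge⁴⁺ (Z=32, 28 e⁻), Ga³⁺ (Z=31, 28 e⁻), Zn²⁺ (Z=30, 28 e⁻), Hg²⁺ (Z=80, 78 e⁻), Au⁺ (Z=79, 78 e⁻). Ge⁴⁺ < Ga³⁺ (isoelectronic, higher Z=32 is smaller); Ga³⁺ < Zn²⁺ (both 28 e⁻, Z=31>30); Zn²⁺ < Hg²⁺ (same group, period 4 vs 6); Hg²⁺ < Au⁺ (isoelectronic, higher Z=80 is smaller).
Full ascending order: Ge⁴⁺ < Ga³⁺ < Zn²⁺ < Hg²⁺ < Au⁺. Counting from the largest, position 4 is Ga³⁺.

Ga³⁺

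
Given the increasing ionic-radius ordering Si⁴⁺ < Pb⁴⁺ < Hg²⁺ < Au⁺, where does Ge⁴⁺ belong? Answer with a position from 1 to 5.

2

Tabulating Z and e⁻: Si⁴⁺: 10 e⁻, Z=14, Ge⁴⁺: 28 e⁻, Z=32, Pb⁴⁺: 78 e⁻, Z=82, Hg²⁺: 78 e⁻, Z=80, Au⁺: 78 e⁻, Z=79. Si⁴⁺ < Ge⁴⁺ (same group, period 3 vs 4); Ge⁴⁺ < Pb⁴⁺ (same group, period 4 vs 6); Pb⁴⁺ < Hg²⁺ (both 78 e⁻, Z=82>80); Hg²⁺ < Au⁺ (isoelectronic, higher Z=80 is smaller).
Putting Ge⁴⁺ in gives Si⁴⁺ < Ge⁴⁺ < Pb⁴⁺ < Hg²⁺ < Au⁺; it lands at slot 2.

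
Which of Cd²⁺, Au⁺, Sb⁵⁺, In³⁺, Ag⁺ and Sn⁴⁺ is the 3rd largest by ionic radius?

Sb⁵⁺: 46 e⁻, Z=51, Sn⁴⁺: 46 e⁻, Z=50, In³⁺: 46 e⁻, Z=49, Cd²⁺: 46 e⁻, Z=48, Ag⁺: 46 e⁻, Z=47, Au⁺: 78 e⁻, Z=79. Sb⁵⁺ < Sn⁴⁺ (isoelectronic, higher Z=51 is smaller); Sn⁴⁺ < In³⁺ (isoelectronic, higher Z=50 is smaller); In³⁺ < Cd²⁺ (isoelectronic, higher Z=49 is smaller); Cd²⁺ < Ag⁺ (both 46 e⁻, Z=48>47); Ag⁺ < Au⁺ (same group, 1 shell fewer).
That gives Sb⁵⁺ < Sn⁴⁺ < In³⁺ < Cd²⁺ < Ag⁺ < Au⁺. From the largest end, number 3 is Cd²⁺.

Cd²⁺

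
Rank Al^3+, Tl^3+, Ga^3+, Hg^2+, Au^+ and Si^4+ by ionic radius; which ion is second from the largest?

Tabulating Z and e⁻: Si^4+ has 10 e⁻ (Z=14), Al^3+ has 10 e⁻ (Z=13), Ga^3+ has 28 e⁻ (Z=31), Tl^3+ has 78 e⁻ (Z=81), Hg^2+ has 78 e⁻ (Z=80), Au^+ has 78 e⁻ (Z=79). Si^4+ < Al^3+ (both 10 e⁻, Z=14>13); Al^3+ < Ga^3+ (same group, period 3 vs 4); Ga^3+ < Tl^3+ (same group, period 4 vs 6); Tl^3+ < Hg^2+ (isoelectronic, higher Z=81 is smaller); Hg^2+ < Au^+ (isoelectronic, higher Z=80 is smaller).
Ordering: Si^4+ < Al^3+ < Ga^3+ < Tl^3+ < Hg^2+ < Au^+. The second largest is Hg^2+.

Hg^2+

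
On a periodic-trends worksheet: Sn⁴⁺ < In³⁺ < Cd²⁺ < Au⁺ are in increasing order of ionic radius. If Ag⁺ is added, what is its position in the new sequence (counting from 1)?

4

Electron counts and nuclear charges: Sn⁴⁺: 46 e⁻, Z=50, In³⁺: 46 e⁻, Z=49, Cd²⁺: 46 e⁻, Z=48, Ag⁺: 46 e⁻, Z=47, Au⁺: 78 e⁻, Z=79. Sn⁴⁺ < In³⁺ (both 46 e⁻, Z=50>49); In³⁺ < Cd²⁺ (isoelectronic, higher Z=49 is smaller); Cd²⁺ < Ag⁺ (isoelectronic, higher Z=48 is smaller); Ag⁺ < Au⁺ (same group, 1 shell fewer).
With Ag⁺ included the full order is Sn⁴⁺ < In³⁺ < Cd²⁺ < Ag⁺ < Au⁺, so it takes position 4.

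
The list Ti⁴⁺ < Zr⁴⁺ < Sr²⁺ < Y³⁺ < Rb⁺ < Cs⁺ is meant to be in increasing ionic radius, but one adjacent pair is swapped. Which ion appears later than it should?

Y³⁺

Compare adjacent ions: Y³⁺ and Sr²⁺ share 36 electrons; the higher nuclear charge on Y (Z=39) contracts it more, so Y³⁺ < Sr²⁺ — yet in this increasing list Sr²⁺ sits before Y³⁺. Nothing else is reversed, so Y³⁺ should move one place to the left.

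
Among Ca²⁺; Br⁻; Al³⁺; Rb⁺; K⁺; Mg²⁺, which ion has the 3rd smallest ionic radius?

Ca²⁺

Tabulating Z and e⁻: Al³⁺ (Z=13, 10 e⁻), Mg²⁺ (Z=12, 10 e⁻), Ca²⁺ (Z=20, 18 e⁻), K⁺ (Z=19, 18 e⁻), Rb⁺ (Z=37, 36 e⁻), Br⁻ (Z=35, 36 e⁻). Al³⁺ < Mg²⁺ (isoelectronic, higher Z=13 is smaller); Mg²⁺ < Ca²⁺ (same group, period 3 vs 4); Ca²⁺ < K⁺ (isoelectronic, higher Z=20 is smaller); K⁺ < Rb⁺ (same group, period 4 vs 5); Rb⁺ < Br⁻ (both 36 e⁻, Z=37>35).
So the order is Al³⁺ < Mg²⁺ < Ca²⁺ < K⁺ < Rb⁺ < Br⁻; the 3rd-smallest ion is Ca²⁺.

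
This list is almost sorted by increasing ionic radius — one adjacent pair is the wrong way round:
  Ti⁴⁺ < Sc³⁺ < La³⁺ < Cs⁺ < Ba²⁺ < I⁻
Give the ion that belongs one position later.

Cs⁺

Check each adjacent pair. Cs⁺ and Ba²⁺ are reversed: Ba²⁺ and Cs⁺ share 54 electrons; the higher nuclear charge on Ba (Z=56) contracts it more, so Ba²⁺ < Cs⁺. No other neighbouring pair contradicts the periodic trends, so Cs⁺ is the ion listed too early.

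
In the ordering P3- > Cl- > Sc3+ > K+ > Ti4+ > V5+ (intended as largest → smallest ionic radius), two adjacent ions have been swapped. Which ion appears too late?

Compare adjacent ions: Sc3+ and K+ share 18 electrons; the higher nuclear charge on Sc (Z=21) contracts it more, so Sc3+ < K+ — yet in this decreasing list Sc3+ sits before K+. Nothing else is reversed, so K+ should move one place to the left.

K+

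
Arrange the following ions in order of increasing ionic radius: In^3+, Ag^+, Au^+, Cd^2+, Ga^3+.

Ga^3+ < In^3+ < Cd^2+ < Ag^+ < Au^+

First list Z and electron count for each: Ga^3+ (Z=31, 28 e⁻), In^3+ (Z=49, 46 e⁻), Cd^2+ (Z=48, 46 e⁻), Ag^+ (Z=47, 46 e⁻), Au^+ (Z=79, 78 e⁻). Ga^3+ < In^3+ (same group, period 4 vs 5); In^3+ < Cd^2+ (both 46 e⁻, Z=49>48); Cd^2+ < Ag^+ (both 46 e⁻, Z=48>47); Ag^+ < Au^+ (same group, period 5 vs 6).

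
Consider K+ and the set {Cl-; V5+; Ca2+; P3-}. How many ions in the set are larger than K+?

Isoelectronic series (18 e⁻ each). Size is set by nuclear charge: more protons means a smaller ion. V5+ (Z=23), Ca2+ (Z=20), K+ (Z=19), Cl- (Z=17), P3- (Z=15).
Placing each against K+: smaller — V5+, Ca2+; larger — Cl-, P3-. So 2 are larger.

2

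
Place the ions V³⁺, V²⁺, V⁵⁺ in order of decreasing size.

V²⁺ > V³⁺ > V⁵⁺

These are all V ions. Removing more electrons (higher positive charge) pulls the remaining electrons in closer, so V⁵⁺ is smallest and V²⁺ is largest.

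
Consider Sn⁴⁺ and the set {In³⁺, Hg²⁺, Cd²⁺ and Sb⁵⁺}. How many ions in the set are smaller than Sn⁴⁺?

1

First list Z and electron count for each: Sb⁵⁺ has 46 e⁻ (Z=51), Sn⁴⁺ has 46 e⁻ (Z=50), In³⁺ has 46 e⁻ (Z=49), Cd²⁺ has 46 e⁻ (Z=48), Hg²⁺ has 78 e⁻ (Z=80). Sb⁵⁺ < Sn⁴⁺ (both 46 e⁻, Z=51>50); Sn⁴⁺ < In³⁺ (isoelectronic, higher Z=50 is smaller); In³⁺ < Cd²⁺ (isoelectronic, higher Z=49 is smaller); Cd²⁺ < Hg²⁺ (same group, 1 shell fewer).
Placing each against Sn⁴⁺: smaller — Sb⁵⁺; larger — In³⁺, Cd²⁺, Hg²⁺. Count: 1.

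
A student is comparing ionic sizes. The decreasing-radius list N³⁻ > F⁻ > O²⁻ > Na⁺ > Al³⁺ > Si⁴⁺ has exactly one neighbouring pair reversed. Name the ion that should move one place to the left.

O²⁻

Compare adjacent ions: F⁻ and O²⁻ share 10 electrons; the higher nuclear charge on F (Z=9) contracts it more, so F⁻ < O²⁻ — yet in this decreasing list F⁻ sits before O²⁻. Nothing else is reversed, so O²⁻ should move one place to the left.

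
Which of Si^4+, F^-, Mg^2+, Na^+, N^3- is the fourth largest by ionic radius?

Mg^2+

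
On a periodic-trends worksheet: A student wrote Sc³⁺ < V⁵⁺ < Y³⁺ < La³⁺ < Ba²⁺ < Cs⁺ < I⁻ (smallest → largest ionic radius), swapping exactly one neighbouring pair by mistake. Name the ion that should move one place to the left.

V⁵⁺

Compare adjacent ions: V⁵⁺ and Sc³⁺ share 18 electrons; the higher nuclear charge on V (Z=23) contracts it more, so V⁵⁺ < Sc³⁺ — yet in this increasing list Sc³⁺ sits before V⁵⁺. Nothing else is reversed, so V⁵⁺ should move one place to the left.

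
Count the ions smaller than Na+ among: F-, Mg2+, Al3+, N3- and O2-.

All of these have 10 electrons (isoelectronic). With the same electron cloud, the ion with the most protons pulls it in tightest. Nuclear charges: Al3+ (Z=13), Mg2+ (Z=12), Na+ (Z=11), F- (Z=9), O2- (Z=8), N3- (Z=7). Highest Z is smallest.
Ordering all of them (including Na+) by radius gives Al3+ < Mg2+ < Na+ < F- < O2- < N3-. That's 2.

2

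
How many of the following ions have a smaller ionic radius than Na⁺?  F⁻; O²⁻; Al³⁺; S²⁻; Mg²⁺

2

First list Z and electron count for each: Al³⁺: 10 e⁻, Z=13, Mg²⁺: 10 e⁻, Z=12, Na⁺: 10 e⁻, Z=11, F⁻: 10 e⁻, Z=9, O²⁻: 10 e⁻, Z=8, S²⁻: 18 e⁻, Z=16. Al³⁺ < Mg²⁺ (both 10 e⁻, Z=13>12); Mg²⁺ < Na⁺ (isoelectronic, higher Z=12 is smaller); Na⁺ < F⁻ (isoelectronic, higher Z=11 is smaller); F⁻ < O²⁻ (isoelectronic, higher Z=9 is smaller); O²⁻ < S²⁻ (same group, 1 shell fewer).
Relative to Na⁺, the ions that are smaller are Al³⁺, Mg²⁺. So 2 are smaller.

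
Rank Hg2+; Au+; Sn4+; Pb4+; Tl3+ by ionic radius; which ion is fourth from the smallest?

Hg2+

Tabulating Z and e⁻: Sn4+ (Z=50, 46 e⁻), Pb4+ (Z=82, 78 e⁻), Tl3+ (Z=81, 78 e⁻), Hg2+ (Z=80, 78 e⁻), Au+ (Z=79, 78 e⁻). Sn4+ < Pb4+ (same group, 1 shell fewer); Pb4+ < Tl3+ (isoelectronic, higher Z=82 is smaller); Tl3+ < Hg2+ (isoelectronic, higher Z=81 is smaller); Hg2+ < Au+ (isoelectronic, higher Z=80 is smaller).
Full ascending order: Sn4+ < Pb4+ < Tl3+ < Hg2+ < Au+. Counting from the smallest, position 4 is Hg2+.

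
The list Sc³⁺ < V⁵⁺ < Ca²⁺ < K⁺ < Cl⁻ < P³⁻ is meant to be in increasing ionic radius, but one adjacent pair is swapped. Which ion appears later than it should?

Compare adjacent ions: both have 18 electrons but Z(V)=23 > Z(Sc)=21, so V⁵⁺ should be the smaller of the two — yet in this increasing list Sc³⁺ sits before V⁵⁺. Nothing else is reversed, so V⁵⁺ should move one place to the left.

V⁵⁺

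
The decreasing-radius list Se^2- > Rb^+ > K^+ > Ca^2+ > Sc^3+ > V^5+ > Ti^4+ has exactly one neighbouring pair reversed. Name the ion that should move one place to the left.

Ti^4+

Scanning neighbour by neighbour, only V^5+/Ti^4+ violates a trend: both have 18 electrons but Z(V)=23 > Z(Ti)=22, so V^5+ should be the smaller of the two. That makes Ti^4+ the one sitting a position late relative to where it belongs.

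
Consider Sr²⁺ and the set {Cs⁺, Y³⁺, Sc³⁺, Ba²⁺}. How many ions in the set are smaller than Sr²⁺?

2

First list Z and electron count for each: Sc³⁺ has 18 e⁻ (Z=21), Y³⁺ has 36 e⁻ (Z=39), Sr²⁺ has 36 e⁻ (Z=38), Ba²⁺ has 54 e⁻ (Z=56), Cs⁺ has 54 e⁻ (Z=55). Sc³⁺ < Y³⁺ (same group, 1 shell fewer); Y³⁺ < Sr²⁺ (isoelectronic, higher Z=39 is smaller); Sr²⁺ < Ba²⁺ (same group, period 5 vs 6); Ba²⁺ < Cs⁺ (both 54 e⁻, Z=56>55).
Overall: Sc³⁺ < Y³⁺ < Sr²⁺ < Ba²⁺ < Cs⁺. Sr²⁺ has 2 below it and 2 above. That's 2.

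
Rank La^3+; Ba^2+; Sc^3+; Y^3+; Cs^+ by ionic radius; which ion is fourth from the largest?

Y^3+

Electron counts and nuclear charges: Sc^3+: 18 e⁻, Z=21, Y^3+: 36 e⁻, Z=39, La^3+: 54 e⁻, Z=57, Ba^2+: 54 e⁻, Z=56, Cs^+: 54 e⁻, Z=55. Sc^3+ < Y^3+ (same group, period 4 vs 5); Y^3+ < La^3+ (same group, period 5 vs 6); La^3+ < Ba^2+ (both 54 e⁻, Z=57>56); Ba^2+ < Cs^+ (both 54 e⁻, Z=56>55).
Full ascending order: Sc^3+ < Y^3+ < La^3+ < Ba^2+ < Cs^+. Counting from the largest, position 4 is Y^3+.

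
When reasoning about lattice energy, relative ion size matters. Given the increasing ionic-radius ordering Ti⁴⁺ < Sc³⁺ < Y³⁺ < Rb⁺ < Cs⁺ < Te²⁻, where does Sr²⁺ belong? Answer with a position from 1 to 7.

Work out protons and electrons: Ti⁴⁺ has 18 e⁻ (Z=22), Sc³⁺ has 18 e⁻ (Z=21), Y³⁺ has 36 e⁻ (Z=39), Sr²⁺ has 36 e⁻ (Z=38), Rb⁺ has 36 e⁻ (Z=37), Cs⁺ has 54 e⁻ (Z=55), Te²⁻ has 54 e⁻ (Z=52). Ti⁴⁺ < Sc³⁺ (isoelectronic, higher Z=22 is smaller); Sc³⁺ < Y³⁺ (same group, 1 shell fewer); Y³⁺ < Sr²⁺ (isoelectronic, higher Z=39 is smaller); Sr²⁺ < Rb⁺ (both 36 e⁻, Z=38>37); Rb⁺ < Cs⁺ (same group, 1 shell fewer); Cs⁺ < Te²⁻ (both 54 e⁻, Z=55>52).
Merged order: Ti⁴⁺ < Sc³⁺ < Y³⁺ < Sr²⁺ < Rb⁺ < Cs⁺ < Te²⁻ — Sr²⁺ is number 4.

4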